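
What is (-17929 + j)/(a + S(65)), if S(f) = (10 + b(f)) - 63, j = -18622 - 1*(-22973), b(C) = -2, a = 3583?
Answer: -2263/588 ≈ -3.8486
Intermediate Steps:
j = 4351 (j = -18622 + 22973 = 4351)
S(f) = -55 (S(f) = (10 - 2) - 63 = 8 - 63 = -55)
(-17929 + j)/(a + S(65)) = (-17929 + 4351)/(3583 - 55) = -13578/3528 = -13578*1/3528 = -2263/588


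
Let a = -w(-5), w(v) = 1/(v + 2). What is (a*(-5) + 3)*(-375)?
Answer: -500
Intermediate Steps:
w(v) = 1/(2 + v)
a = ⅓ (a = -1/(2 - 5) = -1/(-3) = -1*(-⅓) = ⅓ ≈ 0.33333)
(a*(-5) + 3)*(-375) = ((⅓)*(-5) + 3)*(-375) = (-5/3 + 3)*(-375) = (4/3)*(-375) = -500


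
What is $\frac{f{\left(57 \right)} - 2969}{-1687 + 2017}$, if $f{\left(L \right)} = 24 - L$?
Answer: $- \frac{1501}{165} \approx -9.097$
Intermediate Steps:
$\frac{f{\left(57 \right)} - 2969}{-1687 + 2017} = \frac{\left(24 - 57\right) - 2969}{-1687 + 2017} = \frac{\left(24 - 57\right) - 2969}{330} = \left(-33 - 2969\right) \frac{1}{330} = \left(-3002\right) \frac{1}{330} = - \frac{1501}{165}$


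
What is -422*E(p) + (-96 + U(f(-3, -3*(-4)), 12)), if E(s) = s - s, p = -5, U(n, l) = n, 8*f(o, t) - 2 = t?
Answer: -377/4 ≈ -94.250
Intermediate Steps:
f(o, t) = ¼ + t/8
E(s) = 0
-422*E(p) + (-96 + U(f(-3, -3*(-4)), 12)) = -422*0 + (-96 + (¼ + (-3*(-4))/8)) = 0 + (-96 + (¼ + (⅛)*12)) = 0 + (-96 + (¼ + 3/2)) = 0 + (-96 + 7/4) = 0 - 377/4 = -377/4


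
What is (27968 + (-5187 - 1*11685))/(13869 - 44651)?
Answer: -5548/15391 ≈ -0.36047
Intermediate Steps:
(27968 + (-5187 - 1*11685))/(13869 - 44651) = (27968 + (-5187 - 11685))/(-30782) = (27968 - 16872)*(-1/30782) = 11096*(-1/30782) = -5548/15391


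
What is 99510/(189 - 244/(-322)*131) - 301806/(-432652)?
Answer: 3472786200993/10039905986 ≈ 345.90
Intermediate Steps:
99510/(189 - 244/(-322)*131) - 301806/(-432652) = 99510/(189 - 244*(-1/322)*131) - 301806*(-1/432652) = 99510/(189 + (122/161)*131) + 150903/216326 = 99510/(189 + 15982/161) + 150903/216326 = 99510/(46411/161) + 150903/216326 = 99510*(161/46411) + 150903/216326 = 16021110/46411 + 150903/216326 = 3472786200993/10039905986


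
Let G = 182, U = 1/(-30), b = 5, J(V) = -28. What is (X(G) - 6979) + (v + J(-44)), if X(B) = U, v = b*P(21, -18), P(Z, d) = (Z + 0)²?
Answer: -144061/30 ≈ -4802.0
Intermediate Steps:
P(Z, d) = Z²
U = -1/30 ≈ -0.033333
v = 2205 (v = 5*21² = 5*441 = 2205)
X(B) = -1/30
(X(G) - 6979) + (v + J(-44)) = (-1/30 - 6979) + (2205 - 28) = -209371/30 + 2177 = -144061/30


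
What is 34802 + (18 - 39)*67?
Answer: 33395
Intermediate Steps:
34802 + (18 - 39)*67 = 34802 - 21*67 = 34802 - 1407 = 33395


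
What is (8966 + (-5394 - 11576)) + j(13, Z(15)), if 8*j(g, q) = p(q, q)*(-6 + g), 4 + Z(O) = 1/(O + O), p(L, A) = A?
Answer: -1921793/240 ≈ -8007.5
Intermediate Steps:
Z(O) = -4 + 1/(2*O) (Z(O) = -4 + 1/(O + O) = -4 + 1/(2*O))
j(g, q) = q*(-6 + g)/8 (j(g, q) = (q*(-6 + g))/8 = q*(-6 + g)/8)
(8966 + (-5394 - 11576)) + j(13, Z(15)) = (8966 + (-5394 - 11576)) + (-4 + (½)/15)*(-6 + 13)/8 = (8966 - 16970) + (⅛)*(-4 + (½)*(1/15))*7 = -8004 + (⅛)*(-4 + 1/30)*7 = -8004 + (⅛)*(-119/30)*7 = -8004 - 833/240 = -1921793/240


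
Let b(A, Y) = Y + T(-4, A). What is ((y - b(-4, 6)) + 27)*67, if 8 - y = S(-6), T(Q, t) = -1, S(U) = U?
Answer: 2412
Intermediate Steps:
b(A, Y) = -1 + Y (b(A, Y) = Y - 1 = -1 + Y)
y = 14 (y = 8 - 1*(-6) = 8 + 6 = 14)
((y - b(-4, 6)) + 27)*67 = ((14 - (-1 + 6)) + 27)*67 = ((14 - 1*5) + 27)*67 = ((14 - 5) + 27)*67 = (9 + 27)*67 = 36*67 = 2412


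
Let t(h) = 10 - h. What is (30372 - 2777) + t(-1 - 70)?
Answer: 27676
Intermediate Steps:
(30372 - 2777) + t(-1 - 70) = (30372 - 2777) + (10 - (-1 - 70)) = 27595 + (10 - 1*(-71)) = 27595 + (10 + 71) = 27595 + 81 = 27676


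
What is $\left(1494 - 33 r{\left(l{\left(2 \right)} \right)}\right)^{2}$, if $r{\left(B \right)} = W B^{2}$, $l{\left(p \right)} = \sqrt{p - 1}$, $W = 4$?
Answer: $1855044$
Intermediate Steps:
$l{\left(p \right)} = \sqrt{-1 + p}$
$r{\left(B \right)} = 4 B^{2}$
$\left(1494 - 33 r{\left(l{\left(2 \right)} \right)}\right)^{2} = \left(1494 - 33 \cdot 4 \left(\sqrt{-1 + 2}\right)^{2}\right)^{2} = \left(1494 - 33 \cdot 4 \left(\sqrt{1}\right)^{2}\right)^{2} = \left(1494 - 33 \cdot 4 \cdot 1^{2}\right)^{2} = \left(1494 - 33 \cdot 4 \cdot 1\right)^{2} = \left(1494 - 132\right)^{2} = 1362^{2} = 1855044$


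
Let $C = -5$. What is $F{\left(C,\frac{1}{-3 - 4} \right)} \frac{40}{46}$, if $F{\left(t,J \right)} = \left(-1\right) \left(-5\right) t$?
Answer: $- \frac{500}{23} \approx -21.739$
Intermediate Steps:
$F{\left(t,J \right)} = 5 t$
$F{\left(C,\frac{1}{-3 - 4} \right)} \frac{40}{46} = 5 \left(-5\right) \frac{40}{46} = - 25 \cdot 40 \cdot \frac{1}{46} = \left(-25\right) \frac{20}{23} = - \frac{500}{23}$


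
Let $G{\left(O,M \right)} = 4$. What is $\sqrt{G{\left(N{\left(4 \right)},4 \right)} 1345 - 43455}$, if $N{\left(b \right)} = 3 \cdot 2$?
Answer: $5 i \sqrt{1523} \approx 195.13 i$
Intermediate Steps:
$N{\left(b \right)} = 6$
$\sqrt{G{\left(N{\left(4 \right)},4 \right)} 1345 - 43455} = \sqrt{4 \cdot 1345 - 43455} = \sqrt{5380 - 43455} = \sqrt{-38075} = 5 i \sqrt{1523}$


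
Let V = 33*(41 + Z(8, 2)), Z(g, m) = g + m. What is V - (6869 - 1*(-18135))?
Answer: -23321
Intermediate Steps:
V = 1683 (V = 33*(41 + (8 + 2)) = 33*(41 + 10) = 33*51 = 1683)
V - (6869 - 1*(-18135)) = 1683 - (6869 - 1*(-18135)) = 1683 - (6869 + 18135) = 1683 - 1*25004 = 1683 - 25004 = -23321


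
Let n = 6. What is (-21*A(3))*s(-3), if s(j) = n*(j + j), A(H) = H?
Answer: 2268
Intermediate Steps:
s(j) = 12*j (s(j) = 6*(j + j) = 6*(2*j) = 12*j)
(-21*A(3))*s(-3) = (-21*3)*(12*(-3)) = -63*(-36) = 2268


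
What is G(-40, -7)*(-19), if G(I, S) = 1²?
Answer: -19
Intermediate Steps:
G(I, S) = 1
G(-40, -7)*(-19) = 1*(-19) = -19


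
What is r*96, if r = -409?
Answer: -39264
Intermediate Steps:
r*96 = -409*96 = -39264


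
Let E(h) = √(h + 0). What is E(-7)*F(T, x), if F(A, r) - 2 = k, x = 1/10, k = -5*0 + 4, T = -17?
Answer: 6*I*√7 ≈ 15.875*I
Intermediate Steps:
E(h) = √h
k = 4 (k = 0 + 4 = 4)
x = ⅒ ≈ 0.10000
F(A, r) = 6 (F(A, r) = 2 + 4 = 6)
E(-7)*F(T, x) = √(-7)*6 = (I*√7)*6 = 6*I*√7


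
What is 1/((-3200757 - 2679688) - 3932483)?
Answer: -1/9812928 ≈ -1.0191e-7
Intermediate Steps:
1/((-3200757 - 2679688) - 3932483) = 1/(-5880445 - 3932483) = 1/(-9812928) = -1/9812928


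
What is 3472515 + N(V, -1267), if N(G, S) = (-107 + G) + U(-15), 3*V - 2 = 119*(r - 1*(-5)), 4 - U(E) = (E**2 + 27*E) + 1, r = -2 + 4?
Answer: 10418608/3 ≈ 3.4729e+6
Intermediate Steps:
r = 2
U(E) = 3 - E**2 - 27*E (U(E) = 4 - ((E**2 + 27*E) + 1) = 4 - (1 + E**2 + 27*E) = 4 + (-1 - E**2 - 27*E) = 3 - E**2 - 27*E)
V = 835/3 (V = 2/3 + (119*(2 - 1*(-5)))/3 = 2/3 + (119*(2 + 5))/3 = 2/3 + (119*7)/3 = 2/3 + (1/3)*833 = 2/3 + 833/3 = 835/3 ≈ 278.33)
N(G, S) = 76 + G (N(G, S) = (-107 + G) + (3 - 1*(-15)**2 - 27*(-15)) = (-107 + G) + (3 - 1*225 + 405) = (-107 + G) + (3 - 225 + 405) = (-107 + G) + 183 = 76 + G)
3472515 + N(V, -1267) = 3472515 + (76 + 835/3) = 3472515 + 1063/3 = 10418608/3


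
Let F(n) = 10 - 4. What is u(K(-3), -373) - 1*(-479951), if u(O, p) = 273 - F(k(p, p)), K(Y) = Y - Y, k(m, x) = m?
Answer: 480218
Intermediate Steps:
F(n) = 6
K(Y) = 0
u(O, p) = 267 (u(O, p) = 273 - 1*6 = 273 - 6 = 267)
u(K(-3), -373) - 1*(-479951) = 267 - 1*(-479951) = 267 + 479951 = 480218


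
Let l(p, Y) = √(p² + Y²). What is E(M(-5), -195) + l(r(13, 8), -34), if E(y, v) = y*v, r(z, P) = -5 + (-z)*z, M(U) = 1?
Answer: -195 + 2*√7858 ≈ -17.709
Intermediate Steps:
r(z, P) = -5 - z²
l(p, Y) = √(Y² + p²)
E(y, v) = v*y
E(M(-5), -195) + l(r(13, 8), -34) = -195*1 + √((-34)² + (-5 - 1*13²)²) = -195 + √(1156 + (-5 - 1*169)²) = -195 + √(1156 + (-5 - 169)²) = -195 + √(1156 + (-174)²) = -195 + √(1156 + 30276) = -195 + √31432 = -195 + 2*√7858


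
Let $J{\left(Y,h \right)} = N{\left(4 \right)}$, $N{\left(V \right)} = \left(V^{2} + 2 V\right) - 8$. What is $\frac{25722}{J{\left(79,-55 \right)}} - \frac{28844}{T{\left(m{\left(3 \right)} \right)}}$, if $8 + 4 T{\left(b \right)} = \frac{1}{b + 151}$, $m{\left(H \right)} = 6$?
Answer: $\frac{161052811}{10040} \approx 16041.0$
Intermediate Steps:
$N{\left(V \right)} = -8 + V^{2} + 2 V$
$J{\left(Y,h \right)} = 16$ ($J{\left(Y,h \right)} = -8 + 4^{2} + 2 \cdot 4 = -8 + 16 + 8 = 16$)
$T{\left(b \right)} = -2 + \frac{1}{4 \left(151 + b\right)}$ ($T{\left(b \right)} = -2 + \frac{1}{4 \left(b + 151\right)} = -2 + \frac{1}{4 \left(151 + b\right)}$)
$\frac{25722}{J{\left(79,-55 \right)}} - \frac{28844}{T{\left(m{\left(3 \right)} \right)}} = \frac{25722}{16} - \frac{28844}{\frac{1}{4} \frac{1}{151 + 6} \left(-1207 - 48\right)} = 25722 \cdot \frac{1}{16} - \frac{28844}{\frac{1}{4} \cdot \frac{1}{157} \left(-1207 - 48\right)} = \frac{12861}{8} - \frac{28844}{\frac{1}{4} \cdot \frac{1}{157} \left(-1255\right)} = \frac{12861}{8} - \frac{28844}{- \frac{1255}{628}} = \frac{12861}{8} - - \frac{18114032}{1255} = \frac{12861}{8} + \frac{18114032}{1255} = \frac{161052811}{10040}$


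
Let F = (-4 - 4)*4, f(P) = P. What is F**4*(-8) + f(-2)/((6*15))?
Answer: -377487361/45 ≈ -8.3886e+6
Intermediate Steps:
F = -32 (F = -8*4 = -32)
F**4*(-8) + f(-2)/((6*15)) = (-32)**4*(-8) - 2/(6*15) = 1048576*(-8) - 2/90 = -8388608 - 2*1/90 = -8388608 - 1/45 = -377487361/45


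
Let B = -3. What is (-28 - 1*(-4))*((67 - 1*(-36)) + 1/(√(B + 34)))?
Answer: -2472 - 24*√31/31 ≈ -2476.3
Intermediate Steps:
(-28 - 1*(-4))*((67 - 1*(-36)) + 1/(√(B + 34))) = (-28 - 1*(-4))*((67 - 1*(-36)) + 1/(√(-3 + 34))) = (-28 + 4)*((67 + 36) + 1/(√31)) = -24*(103 + √31/31) = -2472 - 24*√31/31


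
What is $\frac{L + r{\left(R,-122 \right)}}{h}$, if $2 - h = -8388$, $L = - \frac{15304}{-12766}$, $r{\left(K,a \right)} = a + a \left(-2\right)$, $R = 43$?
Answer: $\frac{393189}{26776685} \approx 0.014684$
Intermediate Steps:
$r{\left(K,a \right)} = - a$ ($r{\left(K,a \right)} = a - 2 a = - a$)
$L = \frac{7652}{6383}$ ($L = \left(-15304\right) \left(- \frac{1}{12766}\right) = \frac{7652}{6383} \approx 1.1988$)
$h = 8390$ ($h = 2 - -8388 = 2 + 8388 = 8390$)
$\frac{L + r{\left(R,-122 \right)}}{h} = \frac{\frac{7652}{6383} - -122}{8390} = \left(\frac{7652}{6383} + 122\right) \frac{1}{8390} = \frac{786378}{6383} \cdot \frac{1}{8390} = \frac{393189}{26776685}$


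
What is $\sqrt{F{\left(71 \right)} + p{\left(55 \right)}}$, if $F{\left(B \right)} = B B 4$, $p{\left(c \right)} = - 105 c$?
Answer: $\sqrt{14389} \approx 119.95$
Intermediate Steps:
$F{\left(B \right)} = 4 B^{2}$ ($F{\left(B \right)} = B^{2} \cdot 4 = 4 B^{2}$)
$\sqrt{F{\left(71 \right)} + p{\left(55 \right)}} = \sqrt{4 \cdot 71^{2} - 5775} = \sqrt{4 \cdot 5041 - 5775} = \sqrt{20164 - 5775} = \sqrt{14389}$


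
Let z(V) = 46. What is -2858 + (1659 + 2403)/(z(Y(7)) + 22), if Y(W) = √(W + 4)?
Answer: -95141/34 ≈ -2798.3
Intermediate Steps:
Y(W) = √(4 + W)
-2858 + (1659 + 2403)/(z(Y(7)) + 22) = -2858 + (1659 + 2403)/(46 + 22) = -2858 + 4062/68 = -2858 + 4062*(1/68) = -2858 + 2031/34 = -95141/34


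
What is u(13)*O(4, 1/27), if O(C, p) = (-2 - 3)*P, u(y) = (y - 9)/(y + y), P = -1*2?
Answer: 20/13 ≈ 1.5385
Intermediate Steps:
P = -2
u(y) = (-9 + y)/(2*y) (u(y) = (-9 + y)/((2*y)) = (-9 + y)*(1/(2*y)) = (-9 + y)/(2*y))
O(C, p) = 10 (O(C, p) = (-2 - 3)*(-2) = -5*(-2) = 10)
u(13)*O(4, 1/27) = ((½)*(-9 + 13)/13)*10 = ((½)*(1/13)*4)*10 = (2/13)*10 = 20/13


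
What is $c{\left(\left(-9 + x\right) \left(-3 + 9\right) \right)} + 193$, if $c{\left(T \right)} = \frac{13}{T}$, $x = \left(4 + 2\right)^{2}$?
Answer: $\frac{31279}{162} \approx 193.08$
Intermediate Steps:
$x = 36$ ($x = 6^{2} = 36$)
$c{\left(\left(-9 + x\right) \left(-3 + 9\right) \right)} + 193 = \frac{13}{\left(-9 + 36\right) \left(-3 + 9\right)} + 193 = \frac{13}{27 \cdot 6} + 193 = \frac{13}{162} + 193 = \frac{31279}{162}$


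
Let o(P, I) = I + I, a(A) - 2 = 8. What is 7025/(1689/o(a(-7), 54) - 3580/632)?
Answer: 19979100/28367 ≈ 704.31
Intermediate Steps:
a(A) = 10 (a(A) = 2 + 8 = 10)
o(P, I) = 2*I
7025/(1689/o(a(-7), 54) - 3580/632) = 7025/(1689/((2*54)) - 3580/632) = 7025/(1689/108 - 3580*1/632) = 7025/(1689*(1/108) - 895/158) = 7025/(563/36 - 895/158) = 7025/(28367/2844) = 7025*(2844/28367) = 19979100/28367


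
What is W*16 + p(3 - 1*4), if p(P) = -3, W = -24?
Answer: -387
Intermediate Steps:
W*16 + p(3 - 1*4) = -24*16 - 3 = -384 - 3 = -387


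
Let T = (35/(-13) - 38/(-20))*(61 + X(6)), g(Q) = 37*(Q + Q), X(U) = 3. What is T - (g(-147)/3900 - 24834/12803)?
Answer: -382632941/8321950 ≈ -45.979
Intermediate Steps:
g(Q) = 74*Q (g(Q) = 37*(2*Q) = 74*Q)
T = -3296/65 (T = (35/(-13) - 38/(-20))*(61 + 3) = (35*(-1/13) - 38*(-1/20))*64 = (-35/13 + 19/10)*64 = -103/130*64 = -3296/65 ≈ -50.708)
T - (g(-147)/3900 - 24834/12803) = -3296/65 - ((74*(-147))/3900 - 24834/12803) = -3296/65 - (-10878*1/3900 - 24834*1/12803) = -3296/65 - (-1813/650 - 24834/12803) = -3296/65 - 1*(-39353939/8321950) = -3296/65 + 39353939/8321950 = -382632941/8321950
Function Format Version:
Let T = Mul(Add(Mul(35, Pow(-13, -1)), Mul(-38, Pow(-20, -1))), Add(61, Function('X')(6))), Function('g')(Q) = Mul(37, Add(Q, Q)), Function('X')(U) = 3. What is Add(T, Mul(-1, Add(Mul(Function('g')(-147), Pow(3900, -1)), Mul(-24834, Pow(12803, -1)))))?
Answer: Rational(-382632941, 8321950) ≈ -45.979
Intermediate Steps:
Function('g')(Q) = Mul(74, Q) (Function('g')(Q) = Mul(37, Mul(2, Q)) = Mul(74, Q))
T = Rational(-3296, 65) (T = Mul(Add(Mul(35, Pow(-13, -1)), Mul(-38, Pow(-20, -1))), Add(61, 3)) = Mul(Add(Mul(35, Rational(-1, 13)), Mul(-38, Rational(-1, 20))), 64) = Mul(Add(Rational(-35, 13), Rational(19, 10)), 64) = Mul(Rational(-103, 130), 64) = Rational(-3296, 65) ≈ -50.708)
Add(T, Mul(-1, Add(Mul(Function('g')(-147), Pow(3900, -1)), Mul(-24834, Pow(12803, -1))))) = Add(Rational(-3296, 65), Mul(-1, Add(Mul(Mul(74, -147), Pow(3900, -1)), Mul(-24834, Pow(12803, -1))))) = Add(Rational(-3296, 65), Mul(-1, Add(Mul(-10878, Rational(1, 3900)), Mul(-24834, Rational(1, 12803))))) = Add(Rational(-3296, 65), Mul(-1, Add(Rational(-1813, 650), Rational(-24834, 12803)))) = Add(Rational(-3296, 65), Mul(-1, Rational(-39353939, 8321950))) = Add(Rational(-3296, 65), Rational(39353939, 8321950)) = Rational(-382632941, 8321950)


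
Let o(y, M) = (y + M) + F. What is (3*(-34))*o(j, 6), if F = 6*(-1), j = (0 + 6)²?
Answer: -3672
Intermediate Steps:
j = 36 (j = 6² = 36)
F = -6
o(y, M) = -6 + M + y (o(y, M) = (y + M) - 6 = (M + y) - 6 = -6 + M + y)
(3*(-34))*o(j, 6) = (3*(-34))*(-6 + 6 + 36) = -102*36 = -3672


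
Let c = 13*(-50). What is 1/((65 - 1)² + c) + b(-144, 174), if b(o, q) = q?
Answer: 599605/3446 ≈ 174.00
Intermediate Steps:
c = -650
1/((65 - 1)² + c) + b(-144, 174) = 1/((65 - 1)² - 650) + 174 = 1/(64² - 650) + 174 = 1/(4096 - 650) + 174 = 1/3446 + 174 = 599605/3446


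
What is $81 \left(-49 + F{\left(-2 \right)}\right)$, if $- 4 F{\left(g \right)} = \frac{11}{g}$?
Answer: $- \frac{30861}{8} \approx -3857.6$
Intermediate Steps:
$F{\left(g \right)} = - \frac{11}{4 g}$ ($F{\left(g \right)} = - \frac{11 \frac{1}{g}}{4} = - \frac{11}{4 g}$)
$81 \left(-49 + F{\left(-2 \right)}\right) = 81 \left(-49 - \frac{11}{4 \left(-2\right)}\right) = 81 \left(-49 - - \frac{11}{8}\right) = 81 \left(-49 + \frac{11}{8}\right) = 81 \left(- \frac{381}{8}\right) = - \frac{30861}{8}$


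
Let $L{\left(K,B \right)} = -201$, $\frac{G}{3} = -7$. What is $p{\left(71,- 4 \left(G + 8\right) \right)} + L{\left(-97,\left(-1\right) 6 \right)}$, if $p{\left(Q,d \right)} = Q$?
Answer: $-130$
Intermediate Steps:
$G = -21$ ($G = 3 \left(-7\right) = -21$)
$p{\left(71,- 4 \left(G + 8\right) \right)} + L{\left(-97,\left(-1\right) 6 \right)} = 71 - 201 = -130$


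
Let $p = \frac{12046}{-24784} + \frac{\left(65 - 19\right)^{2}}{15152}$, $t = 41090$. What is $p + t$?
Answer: $\frac{482196289221}{11735224} \approx 41090.0$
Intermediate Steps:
$p = - \frac{4064939}{11735224}$ ($p = 12046 \left(- \frac{1}{24784}\right) + 46^{2} \cdot \frac{1}{15152} = - \frac{6023}{12392} + 2116 \cdot \frac{1}{15152} = - \frac{6023}{12392} + \frac{529}{3788} = - \frac{4064939}{11735224} \approx -0.34639$)
$p + t = - \frac{4064939}{11735224} + 41090 = \frac{482196289221}{11735224}$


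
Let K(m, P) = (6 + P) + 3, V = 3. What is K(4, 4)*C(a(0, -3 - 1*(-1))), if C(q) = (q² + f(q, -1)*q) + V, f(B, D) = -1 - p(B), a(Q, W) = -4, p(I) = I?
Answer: 91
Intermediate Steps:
K(m, P) = 9 + P
f(B, D) = -1 - B
C(q) = 3 + q² + q*(-1 - q) (C(q) = (q² + (-1 - q)*q) + 3 = (q² + q*(-1 - q)) + 3 = 3 + q² + q*(-1 - q))
K(4, 4)*C(a(0, -3 - 1*(-1))) = (9 + 4)*(3 - 1*(-4)) = 13*(3 + 4) = 13*7 = 91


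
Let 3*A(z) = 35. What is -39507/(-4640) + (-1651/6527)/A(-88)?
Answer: 1800438939/211996960 ≈ 8.4928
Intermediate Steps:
A(z) = 35/3 (A(z) = (1/3)*35 = 35/3)
-39507/(-4640) + (-1651/6527)/A(-88) = -39507/(-4640) + (-1651/6527)/(35/3) = -39507*(-1/4640) - 1651*1/6527*(3/35) = 39507/4640 - 1651/6527*3/35 = 39507/4640 - 4953/228445 = 1800438939/211996960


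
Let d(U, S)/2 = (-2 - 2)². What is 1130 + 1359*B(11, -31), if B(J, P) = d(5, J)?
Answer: 44618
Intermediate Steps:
d(U, S) = 32 (d(U, S) = 2*(-2 - 2)² = 2*(-4)² = 2*16 = 32)
B(J, P) = 32
1130 + 1359*B(11, -31) = 1130 + 1359*32 = 1130 + 43488 = 44618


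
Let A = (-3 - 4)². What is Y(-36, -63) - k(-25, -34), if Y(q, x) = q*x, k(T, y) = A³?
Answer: -115381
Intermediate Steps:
A = 49 (A = (-7)² = 49)
k(T, y) = 117649 (k(T, y) = 49³ = 117649)
Y(-36, -63) - k(-25, -34) = -36*(-63) - 1*117649 = 2268 - 117649 = -115381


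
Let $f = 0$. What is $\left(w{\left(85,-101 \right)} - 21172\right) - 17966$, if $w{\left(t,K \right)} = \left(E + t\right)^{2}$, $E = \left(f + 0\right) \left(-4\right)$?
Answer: $-31913$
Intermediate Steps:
$E = 0$ ($E = \left(0 + 0\right) \left(-4\right) = 0 \left(-4\right) = 0$)
$w{\left(t,K \right)} = t^{2}$ ($w{\left(t,K \right)} = \left(0 + t\right)^{2} = t^{2}$)
$\left(w{\left(85,-101 \right)} - 21172\right) - 17966 = \left(85^{2} - 21172\right) - 17966 = \left(7225 - 21172\right) - 17966 = -13947 - 17966 = -31913$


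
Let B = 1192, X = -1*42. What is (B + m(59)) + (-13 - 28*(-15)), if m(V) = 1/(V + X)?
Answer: 27184/17 ≈ 1599.1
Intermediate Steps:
X = -42
m(V) = 1/(-42 + V) (m(V) = 1/(V - 42) = 1/(-42 + V))
(B + m(59)) + (-13 - 28*(-15)) = (1192 + 1/(-42 + 59)) + (-13 - 28*(-15)) = (1192 + 1/17) + (-13 + 420) = (1192 + 1/17) + 407 = 20265/17 + 407 = 27184/17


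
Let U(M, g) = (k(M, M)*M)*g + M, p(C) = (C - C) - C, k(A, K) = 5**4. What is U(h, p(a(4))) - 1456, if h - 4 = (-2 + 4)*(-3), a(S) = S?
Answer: 3542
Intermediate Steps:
k(A, K) = 625
h = -2 (h = 4 + (-2 + 4)*(-3) = 4 + 2*(-3) = 4 - 6 = -2)
p(C) = -C (p(C) = 0 - C = -C)
U(M, g) = M + 625*M*g (U(M, g) = (625*M)*g + M = 625*M*g + M = M + 625*M*g)
U(h, p(a(4))) - 1456 = -2*(1 + 625*(-1*4)) - 1456 = -2*(1 + 625*(-4)) - 1456 = -2*(1 - 2500) - 1456 = -2*(-2499) - 1456 = 4998 - 1456 = 3542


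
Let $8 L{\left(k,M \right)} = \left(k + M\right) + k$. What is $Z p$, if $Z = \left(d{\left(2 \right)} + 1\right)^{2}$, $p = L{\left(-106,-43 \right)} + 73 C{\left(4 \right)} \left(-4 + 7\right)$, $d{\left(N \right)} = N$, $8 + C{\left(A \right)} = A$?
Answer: $- \frac{65367}{8} \approx -8170.9$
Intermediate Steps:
$C{\left(A \right)} = -8 + A$
$L{\left(k,M \right)} = \frac{k}{4} + \frac{M}{8}$ ($L{\left(k,M \right)} = \frac{\left(k + M\right) + k}{8} = \frac{\left(M + k\right) + k}{8} = \frac{M + 2 k}{8} = \frac{k}{4} + \frac{M}{8}$)
$p = - \frac{7263}{8}$ ($p = \left(\frac{1}{4} \left(-106\right) + \frac{1}{8} \left(-43\right)\right) + 73 \left(-8 + 4\right) \left(-4 + 7\right) = \left(- \frac{53}{2} - \frac{43}{8}\right) + 73 \left(\left(-4\right) 3\right) = - \frac{255}{8} + 73 \left(-12\right) = - \frac{255}{8} - 876 = - \frac{7263}{8} \approx -907.88$)
$Z = 9$ ($Z = \left(2 + 1\right)^{2} = 3^{2} = 9$)
$Z p = 9 \left(- \frac{7263}{8}\right) = - \frac{65367}{8}$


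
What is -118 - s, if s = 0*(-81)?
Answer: -118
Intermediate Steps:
s = 0
-118 - s = -118 - 1*0 = -118 + 0 = -118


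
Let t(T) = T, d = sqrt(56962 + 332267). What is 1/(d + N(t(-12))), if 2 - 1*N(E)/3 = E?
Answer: -14/129155 + sqrt(389229)/387465 ≈ 0.0015018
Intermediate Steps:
d = sqrt(389229) ≈ 623.88
N(E) = 6 - 3*E
1/(d + N(t(-12))) = 1/(sqrt(389229) + (6 - 3*(-12))) = 1/(sqrt(389229) + (6 + 36)) = 1/(sqrt(389229) + 42) = 1/(42 + sqrt(389229))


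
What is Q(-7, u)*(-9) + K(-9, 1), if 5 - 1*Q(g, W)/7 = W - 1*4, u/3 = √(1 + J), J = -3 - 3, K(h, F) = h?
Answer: -576 + 189*I*√5 ≈ -576.0 + 422.62*I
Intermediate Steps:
J = -6
u = 3*I*√5 (u = 3*√(1 - 6) = 3*√(-5) = 3*(I*√5) = 3*I*√5 ≈ 6.7082*I)
Q(g, W) = 63 - 7*W (Q(g, W) = 35 - 7*(W - 1*4) = 35 - 7*(W - 4) = 35 - 7*(-4 + W) = 35 + (28 - 7*W) = 63 - 7*W)
Q(-7, u)*(-9) + K(-9, 1) = (63 - 21*I*√5)*(-9) - 9 = (-567 + 189*I*√5) - 9 = -576 + 189*I*√5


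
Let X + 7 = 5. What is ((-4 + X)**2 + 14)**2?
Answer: 2500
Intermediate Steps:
X = -2 (X = -7 + 5 = -2)
((-4 + X)**2 + 14)**2 = ((-4 - 2)**2 + 14)**2 = ((-6)**2 + 14)**2 = (36 + 14)**2 = 50**2 = 2500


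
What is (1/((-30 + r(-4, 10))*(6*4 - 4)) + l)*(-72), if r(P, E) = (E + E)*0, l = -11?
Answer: 19803/25 ≈ 792.12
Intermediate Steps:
r(P, E) = 0 (r(P, E) = (2*E)*0 = 0)
(1/((-30 + r(-4, 10))*(6*4 - 4)) + l)*(-72) = (1/((-30 + 0)*(6*4 - 4)) - 11)*(-72) = (1/((-30)*(24 - 4)) - 11)*(-72) = (-1/30/20 - 11)*(-72) = (-1/30*1/20 - 11)*(-72) = (-1/600 - 11)*(-72) = -6601/600*(-72) = 19803/25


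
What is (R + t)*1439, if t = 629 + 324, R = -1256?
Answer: -436017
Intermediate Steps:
t = 953
(R + t)*1439 = (-1256 + 953)*1439 = -303*1439 = -436017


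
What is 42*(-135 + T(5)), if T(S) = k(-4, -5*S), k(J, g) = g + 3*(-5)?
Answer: -7350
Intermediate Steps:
k(J, g) = -15 + g (k(J, g) = g - 15 = -15 + g)
T(S) = -15 - 5*S
42*(-135 + T(5)) = 42*(-135 + (-15 - 5*5)) = 42*(-135 + (-15 - 25)) = 42*(-135 - 40) = 42*(-175) = -7350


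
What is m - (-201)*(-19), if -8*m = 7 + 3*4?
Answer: -30571/8 ≈ -3821.4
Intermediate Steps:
m = -19/8 (m = -(7 + 3*4)/8 = -(7 + 12)/8 = -⅛*19 = -19/8 ≈ -2.3750)
m - (-201)*(-19) = -19/8 - (-201)*(-19) = -19/8 - 67*57 = -19/8 - 3819 = -30571/8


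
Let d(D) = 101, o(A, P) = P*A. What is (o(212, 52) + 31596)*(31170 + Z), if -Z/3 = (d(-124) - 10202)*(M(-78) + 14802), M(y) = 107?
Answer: 19256508604140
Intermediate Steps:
o(A, P) = A*P
Z = 451787427 (Z = -3*(101 - 10202)*(107 + 14802) = -(-30303)*14909 = -3*(-150595809) = 451787427)
(o(212, 52) + 31596)*(31170 + Z) = (212*52 + 31596)*(31170 + 451787427) = (11024 + 31596)*451818597 = 42620*451818597 = 19256508604140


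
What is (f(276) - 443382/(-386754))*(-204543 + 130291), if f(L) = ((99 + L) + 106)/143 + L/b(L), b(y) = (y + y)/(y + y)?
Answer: -14768379310248/709049 ≈ -2.0828e+7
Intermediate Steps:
b(y) = 1 (b(y) = (2*y)/((2*y)) = (2*y)*(1/(2*y)) = 1)
f(L) = 205/143 + 144*L/143 (f(L) = ((99 + L) + 106)/143 + L/1 = (205 + L)*(1/143) + L*1 = (205/143 + L/143) + L = 205/143 + 144*L/143)
(f(276) - 443382/(-386754))*(-204543 + 130291) = ((205/143 + (144/143)*276) - 443382/(-386754))*(-204543 + 130291) = ((205/143 + 39744/143) - 443382*(-1/386754))*(-74252) = (3073/11 + 73897/64459)*(-74252) = (198895374/709049)*(-74252) = -14768379310248/709049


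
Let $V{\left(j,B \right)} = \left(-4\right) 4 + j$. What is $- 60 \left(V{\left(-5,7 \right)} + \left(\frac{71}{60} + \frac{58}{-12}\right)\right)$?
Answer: $1479$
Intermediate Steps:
$V{\left(j,B \right)} = -16 + j$
$- 60 \left(V{\left(-5,7 \right)} + \left(\frac{71}{60} + \frac{58}{-12}\right)\right) = - 60 \left(\left(-16 - 5\right) + \left(\frac{71}{60} + \frac{58}{-12}\right)\right) = - 60 \left(-21 + \left(71 \cdot \frac{1}{60} + 58 \left(- \frac{1}{12}\right)\right)\right) = - 60 \left(-21 + \left(\frac{71}{60} - \frac{29}{6}\right)\right) = - 60 \left(-21 - \frac{73}{20}\right) = \left(-60\right) \left(- \frac{493}{20}\right) = 1479$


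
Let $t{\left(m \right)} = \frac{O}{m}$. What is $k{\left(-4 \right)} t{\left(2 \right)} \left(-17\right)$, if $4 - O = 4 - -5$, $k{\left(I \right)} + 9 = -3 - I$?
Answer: $-340$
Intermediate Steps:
$k{\left(I \right)} = -12 - I$ ($k{\left(I \right)} = -9 - \left(3 + I\right) = -12 - I$)
$O = -5$ ($O = 4 - \left(4 - -5\right) = 4 - \left(4 + 5\right) = 4 - 9 = -5$)
$t{\left(m \right)} = - \frac{5}{m}$
$k{\left(-4 \right)} t{\left(2 \right)} \left(-17\right) = \left(-12 - -4\right) \left(- \frac{5}{2}\right) \left(-17\right) = \left(-12 + 4\right) \left(\left(-5\right) \frac{1}{2}\right) \left(-17\right) = \left(-8\right) \left(- \frac{5}{2}\right) \left(-17\right) = 20 \left(-17\right) = -340$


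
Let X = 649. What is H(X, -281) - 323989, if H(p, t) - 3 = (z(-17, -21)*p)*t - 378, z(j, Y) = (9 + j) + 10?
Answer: -689102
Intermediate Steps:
z(j, Y) = 19 + j
H(p, t) = -375 + 2*p*t (H(p, t) = 3 + (((19 - 17)*p)*t - 378) = 3 + ((2*p)*t - 378) = 3 + (2*p*t - 378) = 3 + (-378 + 2*p*t) = -375 + 2*p*t)
H(X, -281) - 323989 = (-375 + 2*649*(-281)) - 323989 = (-375 - 364738) - 323989 = -365113 - 323989 = -689102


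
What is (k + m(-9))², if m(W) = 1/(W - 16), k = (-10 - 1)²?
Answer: 9144576/625 ≈ 14631.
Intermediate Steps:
k = 121 (k = (-11)² = 121)
m(W) = 1/(-16 + W)
(k + m(-9))² = (121 + 1/(-16 - 9))² = (121 + 1/(-25))² = (121 - 1/25)² = (3024/25)² = 9144576/625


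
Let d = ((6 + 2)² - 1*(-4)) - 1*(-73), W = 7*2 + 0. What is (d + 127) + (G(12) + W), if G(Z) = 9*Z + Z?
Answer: 402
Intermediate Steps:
G(Z) = 10*Z
W = 14 (W = 14 + 0 = 14)
d = 141 (d = (8² + 4) + 73 = (64 + 4) + 73 = 68 + 73 = 141)
(d + 127) + (G(12) + W) = (141 + 127) + (10*12 + 14) = 268 + (120 + 14) = 268 + 134 = 402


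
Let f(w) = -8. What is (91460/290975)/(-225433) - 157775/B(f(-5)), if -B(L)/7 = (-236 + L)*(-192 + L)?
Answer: 82794222506397/179259019415840 ≈ 0.46187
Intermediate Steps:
B(L) = -7*(-236 + L)*(-192 + L)
(91460/290975)/(-225433) - 157775/B(f(-5)) = (91460/290975)/(-225433) - 157775/(-317184 - 7*(-8)**2 + 2996*(-8)) = (91460*(1/290975))*(-1/225433) - 157775/(-317184 - 7*64 - 23968) = (18292/58195)*(-1/225433) - 157775/(-317184 - 448 - 23968) = -18292/13119073435 - 157775/(-341600) = -18292/13119073435 - 157775*(-1/341600) = -18292/13119073435 + 6311/13664 = 82794222506397/179259019415840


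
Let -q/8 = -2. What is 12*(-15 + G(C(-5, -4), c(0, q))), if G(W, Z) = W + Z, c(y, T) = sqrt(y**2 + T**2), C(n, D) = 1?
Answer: 24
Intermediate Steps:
q = 16 (q = -8*(-2) = 16)
c(y, T) = sqrt(T**2 + y**2)
12*(-15 + G(C(-5, -4), c(0, q))) = 12*(-15 + (1 + sqrt(16**2 + 0**2))) = 12*(-15 + (1 + sqrt(256 + 0))) = 12*(-15 + (1 + sqrt(256))) = 12*(-15 + (1 + 16)) = 12*(-15 + 17) = 12*2 = 24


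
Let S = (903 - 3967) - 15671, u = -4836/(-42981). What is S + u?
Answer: -268414733/14327 ≈ -18735.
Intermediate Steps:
u = 1612/14327 (u = -4836*(-1/42981) = 1612/14327 ≈ 0.11251)
S = -18735 (S = -3064 - 15671 = -18735)
S + u = -18735 + 1612/14327 = -268414733/14327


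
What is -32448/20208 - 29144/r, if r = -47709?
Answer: -19981660/20085489 ≈ -0.99483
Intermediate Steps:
-32448/20208 - 29144/r = -32448/20208 - 29144/(-47709) = -32448*1/20208 - 29144*(-1/47709) = -676/421 + 29144/47709 = -19981660/20085489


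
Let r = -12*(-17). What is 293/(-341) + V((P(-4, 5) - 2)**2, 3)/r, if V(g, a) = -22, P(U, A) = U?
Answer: -33637/34782 ≈ -0.96708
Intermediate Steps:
r = 204
293/(-341) + V((P(-4, 5) - 2)**2, 3)/r = 293/(-341) - 22/204 = 293*(-1/341) - 22*1/204 = -293/341 - 11/102 = -33637/34782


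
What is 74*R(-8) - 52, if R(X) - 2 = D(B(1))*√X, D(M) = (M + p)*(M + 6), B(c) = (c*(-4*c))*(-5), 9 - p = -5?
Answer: 96 + 130832*I*√2 ≈ 96.0 + 1.8502e+5*I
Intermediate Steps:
p = 14 (p = 9 - 1*(-5) = 9 + 5 = 14)
B(c) = 20*c² (B(c) = -4*c²*(-5) = 20*c²)
D(M) = (6 + M)*(14 + M) (D(M) = (M + 14)*(M + 6) = (14 + M)*(6 + M) = (6 + M)*(14 + M))
R(X) = 2 + 884*√X (R(X) = 2 + (84 + (20*1²)² + 20*(20*1²))*√X = 2 + (84 + (20*1)² + 20*(20*1))*√X = 2 + (84 + 20² + 20*20)*√X = 2 + (84 + 400 + 400)*√X = 2 + 884*√X)
74*R(-8) - 52 = 74*(2 + 884*√(-8)) - 52 = 74*(2 + 884*(2*I*√2)) - 52 = 74*(2 + 1768*I*√2) - 52 = (148 + 130832*I*√2) - 52 = 96 + 130832*I*√2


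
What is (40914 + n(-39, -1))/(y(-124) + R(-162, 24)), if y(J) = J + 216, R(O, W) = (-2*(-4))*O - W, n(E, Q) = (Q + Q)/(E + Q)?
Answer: -818281/24560 ≈ -33.318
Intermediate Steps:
n(E, Q) = 2*Q/(E + Q) (n(E, Q) = (2*Q)/(E + Q) = 2*Q/(E + Q))
R(O, W) = -W + 8*O (R(O, W) = 8*O - W = -W + 8*O)
y(J) = 216 + J
(40914 + n(-39, -1))/(y(-124) + R(-162, 24)) = (40914 + 2*(-1)/(-39 - 1))/((216 - 124) + (-1*24 + 8*(-162))) = (40914 + 2*(-1)/(-40))/(92 + (-24 - 1296)) = (40914 + 2*(-1)*(-1/40))/(92 - 1320) = (40914 + 1/20)/(-1228) = (818281/20)*(-1/1228) = -818281/24560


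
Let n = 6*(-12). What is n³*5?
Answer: -1866240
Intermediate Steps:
n = -72
n³*5 = (-72)³*5 = -373248*5 = -1866240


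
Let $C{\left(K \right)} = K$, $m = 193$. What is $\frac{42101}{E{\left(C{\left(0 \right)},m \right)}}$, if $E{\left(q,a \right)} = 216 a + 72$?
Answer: $\frac{42101}{41760} \approx 1.0082$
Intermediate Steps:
$E{\left(q,a \right)} = 72 + 216 a$
$\frac{42101}{E{\left(C{\left(0 \right)},m \right)}} = \frac{42101}{72 + 216 \cdot 193} = \frac{42101}{72 + 41688} = \frac{42101}{41760}$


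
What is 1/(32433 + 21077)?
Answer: 1/53510 ≈ 1.8688e-5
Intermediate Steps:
1/(32433 + 21077) = 1/53510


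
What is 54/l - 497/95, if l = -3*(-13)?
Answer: -4751/1235 ≈ -3.8470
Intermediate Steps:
l = 39
54/l - 497/95 = 54/39 - 497/95 = 54*(1/39) - 497*1/95 = 18/13 - 497/95 = -4751/1235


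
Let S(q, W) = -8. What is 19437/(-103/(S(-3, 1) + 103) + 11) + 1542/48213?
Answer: 9891942251/5046294 ≈ 1960.2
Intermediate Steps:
19437/(-103/(S(-3, 1) + 103) + 11) + 1542/48213 = 19437/(-103/(-8 + 103) + 11) + 1542/48213 = 19437/(-103/95 + 11) + 1542*(1/48213) = 19437/(-103*1/95 + 11) + 514/16071 = 19437/(-103/95 + 11) + 514/16071 = 19437/(942/95) + 514/16071 = 19437*(95/942) + 514/16071 = 615505/314 + 514/16071 = 9891942251/5046294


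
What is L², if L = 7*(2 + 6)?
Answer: 3136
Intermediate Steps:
L = 56 (L = 7*8 = 56)
L² = 56² = 3136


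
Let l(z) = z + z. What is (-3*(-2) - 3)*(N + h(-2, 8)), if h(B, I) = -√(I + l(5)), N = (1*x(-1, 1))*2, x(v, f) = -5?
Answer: -30 - 9*√2 ≈ -42.728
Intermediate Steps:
l(z) = 2*z
N = -10 (N = (1*(-5))*2 = -5*2 = -10)
h(B, I) = -√(10 + I) (h(B, I) = -√(I + 2*5) = -√(I + 10) = -√(10 + I))
(-3*(-2) - 3)*(N + h(-2, 8)) = (-3*(-2) - 3)*(-10 - √(10 + 8)) = (6 - 3)*(-10 - √18) = 3*(-10 - 3*√2) = -30 - 9*√2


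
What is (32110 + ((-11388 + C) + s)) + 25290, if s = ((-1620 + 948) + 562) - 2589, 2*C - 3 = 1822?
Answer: 88451/2 ≈ 44226.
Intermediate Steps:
C = 1825/2 (C = 3/2 + (½)*1822 = 3/2 + 911 = 1825/2 ≈ 912.50)
s = -2699 (s = (-672 + 562) - 2589 = -110 - 2589 = -2699)
(32110 + ((-11388 + C) + s)) + 25290 = (32110 + ((-11388 + 1825/2) - 2699)) + 25290 = (32110 + (-20951/2 - 2699)) + 25290 = (32110 - 26349/2) + 25290 = 37871/2 + 25290 = 88451/2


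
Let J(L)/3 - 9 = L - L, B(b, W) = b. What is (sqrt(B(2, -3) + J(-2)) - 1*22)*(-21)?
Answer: 462 - 21*sqrt(29) ≈ 348.91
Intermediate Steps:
J(L) = 27 (J(L) = 27 + 3*(L - L) = 27 + 3*0 = 27 + 0 = 27)
(sqrt(B(2, -3) + J(-2)) - 1*22)*(-21) = (sqrt(2 + 27) - 1*22)*(-21) = (sqrt(29) - 22)*(-21) = (-22 + sqrt(29))*(-21) = 462 - 21*sqrt(29)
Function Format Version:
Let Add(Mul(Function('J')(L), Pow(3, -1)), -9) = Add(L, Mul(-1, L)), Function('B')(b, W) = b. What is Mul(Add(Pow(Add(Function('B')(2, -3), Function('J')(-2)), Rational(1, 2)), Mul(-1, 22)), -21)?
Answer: Add(462, Mul(-21, Pow(29, Rational(1, 2)))) ≈ 348.91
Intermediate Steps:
Function('J')(L) = 27 (Function('J')(L) = Add(27, Mul(3, Add(L, Mul(-1, L)))) = Add(27, Mul(3, 0)) = Add(27, 0) = 27)
Mul(Add(Pow(Add(Function('B')(2, -3), Function('J')(-2)), Rational(1, 2)), Mul(-1, 22)), -21) = Mul(Add(Pow(Add(2, 27), Rational(1, 2)), Mul(-1, 22)), -21) = Mul(Add(Pow(29, Rational(1, 2)), -22), -21) = Mul(Add(-22, Pow(29, Rational(1, 2))), -21) = Add(462, Mul(-21, Pow(29, Rational(1, 2))))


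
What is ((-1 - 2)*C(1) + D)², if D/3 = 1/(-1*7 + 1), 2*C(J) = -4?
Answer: 121/4 ≈ 30.250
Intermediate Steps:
C(J) = -2 (C(J) = (½)*(-4) = -2)
D = -½ (D = 3/(-1*7 + 1) = 3/(-7 + 1) = 3/(-6) = 3*(-⅙) = -½ ≈ -0.50000)
((-1 - 2)*C(1) + D)² = ((-1 - 2)*(-2) - ½)² = (-3*(-2) - ½)² = (6 - ½)² = (11/2)² = 121/4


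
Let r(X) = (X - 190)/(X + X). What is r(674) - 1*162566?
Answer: -54784621/337 ≈ -1.6257e+5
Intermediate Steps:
r(X) = (-190 + X)/(2*X) (r(X) = (-190 + X)/((2*X)) = (-190 + X)*(1/(2*X)) = (-190 + X)/(2*X))
r(674) - 1*162566 = (1/2)*(-190 + 674)/674 - 1*162566 = (1/2)*(1/674)*484 - 162566 = 121/337 - 162566 = -54784621/337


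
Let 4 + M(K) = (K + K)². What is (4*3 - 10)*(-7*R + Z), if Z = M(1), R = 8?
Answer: -112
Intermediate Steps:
M(K) = -4 + 4*K² (M(K) = -4 + (K + K)² = -4 + (2*K)² = -4 + 4*K²)
Z = 0 (Z = -4 + 4*1² = -4 + 4*1 = -4 + 4 = 0)
(4*3 - 10)*(-7*R + Z) = (4*3 - 10)*(-7*8 + 0) = (12 - 10)*(-56 + 0) = 2*(-56) = -112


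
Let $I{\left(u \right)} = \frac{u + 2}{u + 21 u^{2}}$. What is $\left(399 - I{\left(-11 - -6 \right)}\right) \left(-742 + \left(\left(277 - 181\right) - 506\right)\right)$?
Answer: $- \frac{29877552}{65} \approx -4.5965 \cdot 10^{5}$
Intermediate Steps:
$I{\left(u \right)} = \frac{2 + u}{u + 21 u^{2}}$
$\left(399 - I{\left(-11 - -6 \right)}\right) \left(-742 + \left(\left(277 - 181\right) - 506\right)\right) = \left(399 - \frac{2 - 5}{\left(-11 - -6\right) \left(1 + 21 \left(-11 - -6\right)\right)}\right) \left(-742 + \left(\left(277 - 181\right) - 506\right)\right) = \left(399 - \frac{2 + \left(-11 + 6\right)}{\left(-11 + 6\right) \left(1 + 21 \left(-11 + 6\right)\right)}\right) \left(-742 + \left(96 - 506\right)\right) = \left(399 - \frac{2 - 5}{\left(-5\right) \left(1 + 21 \left(-5\right)\right)}\right) \left(-742 - 410\right) = \left(399 - \left(- \frac{1}{5}\right) \frac{1}{1 - 105} \left(-3\right)\right) \left(-1152\right) = \left(399 - \left(- \frac{1}{5}\right) \frac{1}{-104} \left(-3\right)\right) \left(-1152\right) = \left(399 - \left(- \frac{1}{5}\right) \left(- \frac{1}{104}\right) \left(-3\right)\right) \left(-1152\right) = \left(399 - - \frac{3}{520}\right) \left(-1152\right) = \left(399 + \frac{3}{520}\right) \left(-1152\right) = \frac{207483}{520} \left(-1152\right) = - \frac{29877552}{65}$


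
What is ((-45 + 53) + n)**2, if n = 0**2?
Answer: 64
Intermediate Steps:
n = 0
((-45 + 53) + n)**2 = ((-45 + 53) + 0)**2 = (8 + 0)**2 = 8**2 = 64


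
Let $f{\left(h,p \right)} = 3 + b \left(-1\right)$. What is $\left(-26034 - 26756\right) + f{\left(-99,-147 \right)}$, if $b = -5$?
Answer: $-52782$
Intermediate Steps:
$f{\left(h,p \right)} = 8$ ($f{\left(h,p \right)} = 3 - -5 = 3 + 5 = 8$)
$\left(-26034 - 26756\right) + f{\left(-99,-147 \right)} = \left(-26034 - 26756\right) + 8 = -52790 + 8 = -52782$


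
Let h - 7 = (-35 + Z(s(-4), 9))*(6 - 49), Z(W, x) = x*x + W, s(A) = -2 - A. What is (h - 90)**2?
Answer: 4609609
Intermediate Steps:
Z(W, x) = W + x**2 (Z(W, x) = x**2 + W = W + x**2)
h = -2057 (h = 7 + (-35 + ((-2 - 1*(-4)) + 9**2))*(6 - 49) = 7 + (-35 + ((-2 + 4) + 81))*(-43) = 7 + (-35 + (2 + 81))*(-43) = 7 + (-35 + 83)*(-43) = 7 + 48*(-43) = 7 - 2064 = -2057)
(h - 90)**2 = (-2057 - 90)**2 = (-2147)**2 = 4609609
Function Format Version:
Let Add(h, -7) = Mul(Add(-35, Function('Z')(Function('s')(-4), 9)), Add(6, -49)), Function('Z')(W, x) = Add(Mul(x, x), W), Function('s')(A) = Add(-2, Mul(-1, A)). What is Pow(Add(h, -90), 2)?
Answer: 4609609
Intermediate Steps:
Function('Z')(W, x) = Add(W, Pow(x, 2)) (Function('Z')(W, x) = Add(Pow(x, 2), W) = Add(W, Pow(x, 2)))
h = -2057 (h = Add(7, Mul(Add(-35, Add(Add(-2, Mul(-1, -4)), Pow(9, 2))), Add(6, -49))) = Add(7, Mul(Add(-35, Add(Add(-2, 4), 81)), -43)) = Add(7, Mul(Add(-35, Add(2, 81)), -43)) = Add(7, Mul(Add(-35, 83), -43)) = Add(7, Mul(48, -43)) = Add(7, -2064) = -2057)
Pow(Add(h, -90), 2) = Pow(Add(-2057, -90), 2) = Pow(-2147, 2) = 4609609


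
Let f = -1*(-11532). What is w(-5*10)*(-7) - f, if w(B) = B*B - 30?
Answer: -28822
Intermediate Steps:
w(B) = -30 + B**2 (w(B) = B**2 - 30 = -30 + B**2)
f = 11532
w(-5*10)*(-7) - f = (-30 + (-5*10)**2)*(-7) - 1*11532 = (-30 + (-50)**2)*(-7) - 11532 = (-30 + 2500)*(-7) - 11532 = 2470*(-7) - 11532 = -17290 - 11532 = -28822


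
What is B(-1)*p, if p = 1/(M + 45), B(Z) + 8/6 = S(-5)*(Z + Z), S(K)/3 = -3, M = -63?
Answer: -25/27 ≈ -0.92593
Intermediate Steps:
S(K) = -9 (S(K) = 3*(-3) = -9)
B(Z) = -4/3 - 18*Z (B(Z) = -4/3 - 9*(Z + Z) = -4/3 - 18*Z)
p = -1/18 (p = 1/(-63 + 45) = 1/(-18) = -1/18 ≈ -0.055556)
B(-1)*p = (-4/3 - 18*(-1))*(-1/18) = (-4/3 + 18)*(-1/18) = (50/3)*(-1/18) = -25/27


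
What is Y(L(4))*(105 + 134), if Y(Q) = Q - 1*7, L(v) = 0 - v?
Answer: -2629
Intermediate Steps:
L(v) = -v
Y(Q) = -7 + Q (Y(Q) = Q - 7 = -7 + Q)
Y(L(4))*(105 + 134) = (-7 - 1*4)*(105 + 134) = (-7 - 4)*239 = -11*239 = -2629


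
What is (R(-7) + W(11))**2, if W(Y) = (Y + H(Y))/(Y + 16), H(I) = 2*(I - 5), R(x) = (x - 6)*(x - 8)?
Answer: 27962944/729 ≈ 38358.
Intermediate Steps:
R(x) = (-8 + x)*(-6 + x) (R(x) = (-6 + x)*(-8 + x) = (-8 + x)*(-6 + x))
H(I) = -10 + 2*I (H(I) = 2*(-5 + I) = -10 + 2*I)
W(Y) = (-10 + 3*Y)/(16 + Y) (W(Y) = (Y + (-10 + 2*Y))/(Y + 16) = (-10 + 3*Y)/(16 + Y))
(R(-7) + W(11))**2 = ((48 + (-7)**2 - 14*(-7)) + (-10 + 3*11)/(16 + 11))**2 = ((48 + 49 + 98) + (-10 + 33)/27)**2 = (195 + (1/27)*23)**2 = (195 + 23/27)**2 = (5288/27)**2 = 27962944/729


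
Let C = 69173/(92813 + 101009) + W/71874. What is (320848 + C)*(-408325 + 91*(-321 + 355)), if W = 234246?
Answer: -100625783086527152761/773931246 ≈ -1.3002e+11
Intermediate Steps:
C = 8395628069/2321793738 (C = 69173/(92813 + 101009) + 234246/71874 = 69173/193822 + 234246*(1/71874) = 69173*(1/193822) + 39041/11979 = 69173/193822 + 39041/11979 = 8395628069/2321793738 ≈ 3.6160)
(320848 + C)*(-408325 + 91*(-321 + 355)) = (320848 + 8395628069/2321793738)*(-408325 + 91*(-321 + 355)) = 744951272877893*(-408325 + 91*34)/2321793738 = 744951272877893*(-408325 + 3094)/2321793738 = (744951272877893/2321793738)*(-405231) = -100625783086527152761/773931246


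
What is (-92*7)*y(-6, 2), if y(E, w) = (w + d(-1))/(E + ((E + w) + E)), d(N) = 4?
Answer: 483/2 ≈ 241.50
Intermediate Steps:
y(E, w) = (4 + w)/(w + 3*E) (y(E, w) = (w + 4)/(E + ((E + w) + E)) = (4 + w)/(E + (w + 2*E)) = (4 + w)/(w + 3*E))
(-92*7)*y(-6, 2) = (-92*7)*((4 + 2)/(2 + 3*(-6))) = -644*6/(2 - 18) = -644*6/(-16) = -(-161)*6/4 = -644*(-3/8) = 483/2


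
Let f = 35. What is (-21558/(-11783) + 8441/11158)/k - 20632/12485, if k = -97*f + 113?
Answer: -8906953189902431/5387277641679780 ≈ -1.6533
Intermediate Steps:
k = -3282 (k = -97*35 + 113 = -3395 + 113 = -3282)
(-21558/(-11783) + 8441/11158)/k - 20632/12485 = (-21558/(-11783) + 8441/11158)/(-3282) - 20632/12485 = (-21558*(-1/11783) + 8441*(1/11158))*(-1/3282) - 20632*1/12485 = (21558/11783 + 8441/11158)*(-1/3282) - 20632/12485 = (340004467/131474714)*(-1/3282) - 20632/12485 = -340004467/431500011348 - 20632/12485 = -8906953189902431/5387277641679780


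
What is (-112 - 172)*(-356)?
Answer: 101104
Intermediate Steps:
(-112 - 172)*(-356) = -284*(-356) = 101104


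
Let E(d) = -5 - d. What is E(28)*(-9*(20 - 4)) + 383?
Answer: 5135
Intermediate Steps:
E(28)*(-9*(20 - 4)) + 383 = (-5 - 1*28)*(-9*(20 - 4)) + 383 = (-5 - 28)*(-9*16) + 383 = -33*(-144) + 383 = 4752 + 383 = 5135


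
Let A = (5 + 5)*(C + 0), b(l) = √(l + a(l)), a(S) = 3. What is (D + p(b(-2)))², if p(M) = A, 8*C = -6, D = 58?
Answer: 10201/4 ≈ 2550.3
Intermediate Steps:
C = -¾ (C = (⅛)*(-6) = -¾ ≈ -0.75000)
b(l) = √(3 + l) (b(l) = √(l + 3) = √(3 + l))
A = -15/2 (A = (5 + 5)*(-¾ + 0) = 10*(-¾) = -15/2 ≈ -7.5000)
p(M) = -15/2
(D + p(b(-2)))² = (58 - 15/2)² = (101/2)² = 10201/4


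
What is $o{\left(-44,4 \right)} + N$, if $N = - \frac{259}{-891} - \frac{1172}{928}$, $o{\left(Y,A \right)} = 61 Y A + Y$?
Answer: $- \frac{2228556335}{206712} \approx -10781.0$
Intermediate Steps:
$o{\left(Y,A \right)} = Y + 61 A Y$ ($o{\left(Y,A \right)} = 61 A Y + Y = Y + 61 A Y$)
$N = - \frac{200975}{206712}$ ($N = \left(-259\right) \left(- \frac{1}{891}\right) - \frac{293}{232} = \frac{259}{891} - \frac{293}{232} = - \frac{200975}{206712} \approx -0.97225$)
$o{\left(-44,4 \right)} + N = - 44 \left(1 + 61 \cdot 4\right) - \frac{200975}{206712} = - 44 \left(1 + 244\right) - \frac{200975}{206712} = \left(-44\right) 245 - \frac{200975}{206712} = -10780 - \frac{200975}{206712} = - \frac{2228556335}{206712}$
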